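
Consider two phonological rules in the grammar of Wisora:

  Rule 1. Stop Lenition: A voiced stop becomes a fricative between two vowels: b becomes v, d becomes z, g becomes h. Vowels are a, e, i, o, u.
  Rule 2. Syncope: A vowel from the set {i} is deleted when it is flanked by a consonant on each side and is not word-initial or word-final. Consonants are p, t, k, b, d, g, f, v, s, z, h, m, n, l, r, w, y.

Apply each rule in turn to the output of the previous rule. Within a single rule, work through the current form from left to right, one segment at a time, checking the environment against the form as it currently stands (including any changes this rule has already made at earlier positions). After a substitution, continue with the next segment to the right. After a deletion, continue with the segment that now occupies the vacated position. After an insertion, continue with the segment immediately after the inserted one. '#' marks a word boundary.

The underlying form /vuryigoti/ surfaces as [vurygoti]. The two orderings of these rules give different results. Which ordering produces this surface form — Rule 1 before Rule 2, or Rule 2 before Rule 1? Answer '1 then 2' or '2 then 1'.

2 then 1

Order 1 then 2:
  1 Stop Lenition: [vuryigoti] → [vuryihoti]
  2 Syncope: [vuryihoti] → [vuryhoti]
  result: [vuryhoti]
Order 2 then 1:
  2 Syncope: [vuryigoti] → [vurygoti]
  1 Stop Lenition: no change — [vurygoti]
  result: [vurygoti]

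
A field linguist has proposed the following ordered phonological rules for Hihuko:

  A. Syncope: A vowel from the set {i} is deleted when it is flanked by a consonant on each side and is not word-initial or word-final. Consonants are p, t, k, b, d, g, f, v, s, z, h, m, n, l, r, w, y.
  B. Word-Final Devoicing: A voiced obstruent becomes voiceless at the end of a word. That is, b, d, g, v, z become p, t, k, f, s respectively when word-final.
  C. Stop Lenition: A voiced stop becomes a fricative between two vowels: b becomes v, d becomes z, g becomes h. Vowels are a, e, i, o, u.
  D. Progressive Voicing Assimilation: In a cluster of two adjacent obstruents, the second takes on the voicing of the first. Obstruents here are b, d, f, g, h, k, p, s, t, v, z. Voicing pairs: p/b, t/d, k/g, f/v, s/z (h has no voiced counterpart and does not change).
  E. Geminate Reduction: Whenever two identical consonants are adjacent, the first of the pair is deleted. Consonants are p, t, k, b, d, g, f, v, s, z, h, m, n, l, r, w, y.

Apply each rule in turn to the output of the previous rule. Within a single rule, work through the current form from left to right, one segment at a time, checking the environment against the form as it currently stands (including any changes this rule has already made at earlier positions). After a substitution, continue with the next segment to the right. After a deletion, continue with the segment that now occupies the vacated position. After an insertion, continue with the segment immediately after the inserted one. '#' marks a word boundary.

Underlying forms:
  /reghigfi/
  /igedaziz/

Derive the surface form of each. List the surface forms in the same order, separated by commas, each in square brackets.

/reghigfi/:
  A Syncope: [reghigfi] → [reghgfi]
  B Word-Final Devoicing: no change — [reghgfi]
  C Stop Lenition: no change — [reghgfi]
  D Progressive Voicing Assimilation: [reghgfi] → [reghkfi]
  E Geminate Reduction: no change — [reghkfi]
/igedaziz/:
  A Syncope: [igedaziz] → [igedazz]
  B Word-Final Devoicing: [igedazz] → [igedazs]
  C Stop Lenition: [igedazs] → [ihezazs]
  D Progressive Voicing Assimilation: [ihezazs] → [ihezazz]
  E Geminate Reduction: [ihezazz] → [ihezaz]

[reghkfi], [ihezaz]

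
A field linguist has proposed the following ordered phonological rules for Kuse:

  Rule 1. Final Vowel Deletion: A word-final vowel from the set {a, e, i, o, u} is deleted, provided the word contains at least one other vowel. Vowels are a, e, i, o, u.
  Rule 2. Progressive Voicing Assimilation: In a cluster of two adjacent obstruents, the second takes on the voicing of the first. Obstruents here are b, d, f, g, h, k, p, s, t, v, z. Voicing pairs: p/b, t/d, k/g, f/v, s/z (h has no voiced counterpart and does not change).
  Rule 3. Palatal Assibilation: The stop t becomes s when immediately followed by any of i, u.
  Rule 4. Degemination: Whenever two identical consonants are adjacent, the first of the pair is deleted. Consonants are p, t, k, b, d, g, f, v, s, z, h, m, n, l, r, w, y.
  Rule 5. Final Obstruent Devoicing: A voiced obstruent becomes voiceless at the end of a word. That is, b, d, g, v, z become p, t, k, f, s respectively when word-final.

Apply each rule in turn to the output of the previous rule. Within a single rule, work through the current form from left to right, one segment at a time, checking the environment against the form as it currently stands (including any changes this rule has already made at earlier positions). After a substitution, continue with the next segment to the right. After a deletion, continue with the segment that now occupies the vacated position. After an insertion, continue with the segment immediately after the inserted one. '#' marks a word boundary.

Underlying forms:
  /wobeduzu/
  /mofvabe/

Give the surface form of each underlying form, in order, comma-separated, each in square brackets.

/wobeduzu/:
  Rule 1 Final Vowel Deletion: [wobeduzu] → [wobeduz]
  Rule 2 Progressive Voicing Assimilation: no change — [wobeduz]
  Rule 3 Palatal Assibilation: no change — [wobeduz]
  Rule 4 Degemination: no change — [wobeduz]
  Rule 5 Final Obstruent Devoicing: [wobeduz] → [wobedus]
/mofvabe/:
  Rule 1 Final Vowel Deletion: [mofvabe] → [mofvab]
  Rule 2 Progressive Voicing Assimilation: [mofvab] → [moffab]
  Rule 3 Palatal Assibilation: no change — [moffab]
  Rule 4 Degemination: [moffab] → [mofab]
  Rule 5 Final Obstruent Devoicing: [mofab] → [mofap]

[wobedus], [mofap]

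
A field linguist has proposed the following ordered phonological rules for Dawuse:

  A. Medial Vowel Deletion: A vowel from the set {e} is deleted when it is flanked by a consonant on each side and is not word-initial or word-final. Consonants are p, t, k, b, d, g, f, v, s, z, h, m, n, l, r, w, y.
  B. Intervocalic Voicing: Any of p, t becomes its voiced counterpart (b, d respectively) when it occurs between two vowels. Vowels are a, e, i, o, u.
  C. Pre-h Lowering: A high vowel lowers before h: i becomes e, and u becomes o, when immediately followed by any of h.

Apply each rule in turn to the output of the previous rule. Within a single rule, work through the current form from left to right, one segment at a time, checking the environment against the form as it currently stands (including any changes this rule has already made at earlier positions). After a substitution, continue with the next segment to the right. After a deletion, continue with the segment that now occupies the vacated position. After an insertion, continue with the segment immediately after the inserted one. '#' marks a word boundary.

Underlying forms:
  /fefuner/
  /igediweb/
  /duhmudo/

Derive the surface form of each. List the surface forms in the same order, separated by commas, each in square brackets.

[ffunr], [igdiwb], [dohmudo]

/fefuner/:
  A Medial Vowel Deletion: [fefuner] → [ffunr]
  B Intervocalic Voicing: no change — [ffunr]
  C Pre-h Lowering: no change — [ffunr]
/igediweb/:
  A Medial Vowel Deletion: [igediweb] → [igdiwb]
  B Intervocalic Voicing: no change — [igdiwb]
  C Pre-h Lowering: no change — [igdiwb]
/duhmudo/:
  A Medial Vowel Deletion: no change — [duhmudo]
  B Intervocalic Voicing: no change — [duhmudo]
  C Pre-h Lowering: [duhmudo] → [dohmudo]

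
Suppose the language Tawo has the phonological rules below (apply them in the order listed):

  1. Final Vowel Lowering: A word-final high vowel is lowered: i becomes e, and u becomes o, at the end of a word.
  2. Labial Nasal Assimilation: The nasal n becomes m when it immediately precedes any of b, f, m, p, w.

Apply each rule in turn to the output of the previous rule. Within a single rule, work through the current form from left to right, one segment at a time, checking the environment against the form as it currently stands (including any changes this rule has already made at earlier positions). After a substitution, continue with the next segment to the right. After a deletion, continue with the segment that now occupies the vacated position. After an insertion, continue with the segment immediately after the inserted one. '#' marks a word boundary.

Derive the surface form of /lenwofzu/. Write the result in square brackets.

[lemwofzo]

1 Final Vowel Lowering: [lenwofzu] → [lenwofzo]
2 Labial Nasal Assimilation: [lenwofzo] → [lemwofzo]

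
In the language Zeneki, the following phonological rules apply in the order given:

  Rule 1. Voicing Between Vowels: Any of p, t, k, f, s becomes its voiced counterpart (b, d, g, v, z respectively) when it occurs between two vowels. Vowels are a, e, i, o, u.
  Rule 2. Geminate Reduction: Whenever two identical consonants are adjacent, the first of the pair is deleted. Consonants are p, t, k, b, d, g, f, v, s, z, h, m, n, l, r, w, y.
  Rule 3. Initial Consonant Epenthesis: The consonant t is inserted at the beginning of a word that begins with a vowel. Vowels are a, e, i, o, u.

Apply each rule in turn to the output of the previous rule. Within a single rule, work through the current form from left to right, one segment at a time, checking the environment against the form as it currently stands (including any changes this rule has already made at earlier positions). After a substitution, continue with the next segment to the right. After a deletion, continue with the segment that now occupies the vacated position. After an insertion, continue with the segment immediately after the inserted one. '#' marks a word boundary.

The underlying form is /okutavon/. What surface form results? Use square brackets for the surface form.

[togudavon]

Rule 1 Voicing Between Vowels: [okutavon] → [ogudavon]
Rule 2 Geminate Reduction: no change — [ogudavon]
Rule 3 Initial Consonant Epenthesis: [ogudavon] → [togudavon]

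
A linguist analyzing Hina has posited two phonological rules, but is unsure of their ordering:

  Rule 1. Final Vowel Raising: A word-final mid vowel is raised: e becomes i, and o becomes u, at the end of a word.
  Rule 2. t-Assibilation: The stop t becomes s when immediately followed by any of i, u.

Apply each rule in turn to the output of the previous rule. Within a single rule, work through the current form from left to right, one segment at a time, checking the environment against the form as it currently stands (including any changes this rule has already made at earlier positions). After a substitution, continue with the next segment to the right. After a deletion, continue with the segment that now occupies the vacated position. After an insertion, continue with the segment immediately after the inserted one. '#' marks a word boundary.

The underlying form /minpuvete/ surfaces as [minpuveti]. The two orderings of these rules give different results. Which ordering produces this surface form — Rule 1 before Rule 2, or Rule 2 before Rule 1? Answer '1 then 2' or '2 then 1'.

2 then 1

Order 1 then 2:
  1 Final Vowel Raising: [minpuvete] → [minpuveti]
  2 t-Assibilation: [minpuveti] → [minpuvesi]
  result: [minpuvesi]
Order 2 then 1:
  2 t-Assibilation: no change — [minpuvete]
  1 Final Vowel Raising: [minpuvete] → [minpuveti]
  result: [minpuveti]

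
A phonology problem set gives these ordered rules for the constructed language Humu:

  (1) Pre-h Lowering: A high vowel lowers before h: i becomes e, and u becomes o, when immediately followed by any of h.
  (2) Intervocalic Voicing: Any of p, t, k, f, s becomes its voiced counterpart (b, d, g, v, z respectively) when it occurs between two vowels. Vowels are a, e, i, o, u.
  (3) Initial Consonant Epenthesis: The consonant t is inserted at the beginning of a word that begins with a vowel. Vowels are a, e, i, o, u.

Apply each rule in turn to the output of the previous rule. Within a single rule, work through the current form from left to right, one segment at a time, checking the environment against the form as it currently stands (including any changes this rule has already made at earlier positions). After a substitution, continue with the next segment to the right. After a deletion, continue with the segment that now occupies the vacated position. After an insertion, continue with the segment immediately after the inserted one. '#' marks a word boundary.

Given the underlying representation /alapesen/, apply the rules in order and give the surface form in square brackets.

(1) Pre-h Lowering: no change — [alapesen]
(2) Intervocalic Voicing: [alapesen] → [alabezen]
(3) Initial Consonant Epenthesis: [alabezen] → [talabezen]

[talabezen]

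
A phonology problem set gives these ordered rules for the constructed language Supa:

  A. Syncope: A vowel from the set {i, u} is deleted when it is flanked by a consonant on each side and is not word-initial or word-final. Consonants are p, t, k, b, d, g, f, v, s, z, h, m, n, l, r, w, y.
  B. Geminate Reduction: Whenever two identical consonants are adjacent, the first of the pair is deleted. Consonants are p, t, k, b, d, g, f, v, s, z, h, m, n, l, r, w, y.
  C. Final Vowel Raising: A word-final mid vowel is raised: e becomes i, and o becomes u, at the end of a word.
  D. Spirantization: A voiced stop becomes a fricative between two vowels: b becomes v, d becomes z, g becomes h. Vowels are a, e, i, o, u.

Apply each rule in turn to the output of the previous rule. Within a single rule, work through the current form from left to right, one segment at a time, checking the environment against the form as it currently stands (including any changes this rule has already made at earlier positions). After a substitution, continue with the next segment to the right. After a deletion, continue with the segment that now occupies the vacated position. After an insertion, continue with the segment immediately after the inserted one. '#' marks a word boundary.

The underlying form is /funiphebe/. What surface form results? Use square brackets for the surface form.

A Syncope: [funiphebe] → [fnphebe]
B Geminate Reduction: no change — [fnphebe]
C Final Vowel Raising: [fnphebe] → [fnphebi]
D Spirantization: [fnphebi] → [fnphevi]

[fnphevi]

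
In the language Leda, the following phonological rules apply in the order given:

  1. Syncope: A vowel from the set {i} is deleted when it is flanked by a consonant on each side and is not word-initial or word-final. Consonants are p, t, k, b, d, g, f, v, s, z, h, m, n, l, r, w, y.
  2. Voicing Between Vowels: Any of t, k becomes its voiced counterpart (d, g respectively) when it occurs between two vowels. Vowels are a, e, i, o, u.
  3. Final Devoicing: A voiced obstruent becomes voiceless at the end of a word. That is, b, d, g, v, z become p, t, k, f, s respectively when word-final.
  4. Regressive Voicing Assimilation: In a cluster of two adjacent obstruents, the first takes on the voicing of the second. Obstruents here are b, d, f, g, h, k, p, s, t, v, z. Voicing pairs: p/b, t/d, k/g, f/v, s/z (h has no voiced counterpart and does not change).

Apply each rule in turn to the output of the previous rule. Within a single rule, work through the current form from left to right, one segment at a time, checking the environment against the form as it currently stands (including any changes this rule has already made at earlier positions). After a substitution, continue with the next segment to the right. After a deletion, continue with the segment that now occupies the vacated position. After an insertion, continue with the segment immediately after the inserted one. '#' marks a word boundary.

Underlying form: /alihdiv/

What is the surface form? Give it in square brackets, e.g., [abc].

[alhtf]

1 Syncope: [alihdiv] → [alhdv]
2 Voicing Between Vowels: no change — [alhdv]
3 Final Devoicing: [alhdv] → [alhdf]
4 Regressive Voicing Assimilation: [alhdf] → [alhtf]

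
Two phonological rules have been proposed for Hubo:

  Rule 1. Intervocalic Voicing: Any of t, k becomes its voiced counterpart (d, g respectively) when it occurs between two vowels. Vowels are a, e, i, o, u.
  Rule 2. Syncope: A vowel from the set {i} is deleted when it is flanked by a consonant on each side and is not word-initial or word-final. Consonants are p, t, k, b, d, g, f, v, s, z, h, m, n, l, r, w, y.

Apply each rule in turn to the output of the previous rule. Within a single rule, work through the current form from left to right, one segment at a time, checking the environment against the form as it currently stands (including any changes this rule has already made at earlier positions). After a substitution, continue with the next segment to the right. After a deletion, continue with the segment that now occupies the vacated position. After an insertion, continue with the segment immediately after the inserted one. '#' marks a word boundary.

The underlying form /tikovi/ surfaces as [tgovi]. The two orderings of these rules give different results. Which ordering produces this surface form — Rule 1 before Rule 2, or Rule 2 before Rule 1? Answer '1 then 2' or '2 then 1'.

Order 1 then 2:
  1 Intervocalic Voicing: [tikovi] → [tigovi]
  2 Syncope: [tigovi] → [tgovi]
  result: [tgovi]
Order 2 then 1:
  2 Syncope: [tikovi] → [tkovi]
  1 Intervocalic Voicing: no change — [tkovi]
  result: [tkovi]

1 then 2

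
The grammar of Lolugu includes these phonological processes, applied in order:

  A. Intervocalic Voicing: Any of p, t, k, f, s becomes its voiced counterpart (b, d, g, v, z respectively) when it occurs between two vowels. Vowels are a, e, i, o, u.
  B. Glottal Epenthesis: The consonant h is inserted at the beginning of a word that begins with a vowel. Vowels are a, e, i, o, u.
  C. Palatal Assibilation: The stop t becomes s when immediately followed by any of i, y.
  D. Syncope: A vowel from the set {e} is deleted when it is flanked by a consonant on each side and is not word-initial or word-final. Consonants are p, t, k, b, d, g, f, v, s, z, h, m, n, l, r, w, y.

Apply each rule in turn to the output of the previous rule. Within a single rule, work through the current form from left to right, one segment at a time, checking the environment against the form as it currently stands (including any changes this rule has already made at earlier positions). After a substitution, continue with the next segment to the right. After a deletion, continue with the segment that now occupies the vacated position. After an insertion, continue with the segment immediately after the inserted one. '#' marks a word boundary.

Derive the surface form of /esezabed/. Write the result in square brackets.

[hzzabd]

A Intervocalic Voicing: [esezabed] → [ezezabed]
B Glottal Epenthesis: [ezezabed] → [hezezabed]
C Palatal Assibilation: no change — [hezezabed]
D Syncope: [hezezabed] → [hzzabd]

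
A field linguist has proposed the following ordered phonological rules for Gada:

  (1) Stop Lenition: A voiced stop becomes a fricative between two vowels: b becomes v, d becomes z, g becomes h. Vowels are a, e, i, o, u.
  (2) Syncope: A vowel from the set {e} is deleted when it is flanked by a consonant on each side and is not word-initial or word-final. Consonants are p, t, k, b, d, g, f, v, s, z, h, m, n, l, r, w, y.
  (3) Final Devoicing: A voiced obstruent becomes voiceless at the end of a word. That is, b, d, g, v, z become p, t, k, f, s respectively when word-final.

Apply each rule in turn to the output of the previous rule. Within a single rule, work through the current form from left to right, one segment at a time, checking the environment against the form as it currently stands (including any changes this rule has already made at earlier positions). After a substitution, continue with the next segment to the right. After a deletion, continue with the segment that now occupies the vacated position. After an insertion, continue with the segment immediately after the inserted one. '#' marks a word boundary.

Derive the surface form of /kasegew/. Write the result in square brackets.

[kashw]

(1) Stop Lenition: [kasegew] → [kasehew]
(2) Syncope: [kasehew] → [kashw]
(3) Final Devoicing: no change — [kashw]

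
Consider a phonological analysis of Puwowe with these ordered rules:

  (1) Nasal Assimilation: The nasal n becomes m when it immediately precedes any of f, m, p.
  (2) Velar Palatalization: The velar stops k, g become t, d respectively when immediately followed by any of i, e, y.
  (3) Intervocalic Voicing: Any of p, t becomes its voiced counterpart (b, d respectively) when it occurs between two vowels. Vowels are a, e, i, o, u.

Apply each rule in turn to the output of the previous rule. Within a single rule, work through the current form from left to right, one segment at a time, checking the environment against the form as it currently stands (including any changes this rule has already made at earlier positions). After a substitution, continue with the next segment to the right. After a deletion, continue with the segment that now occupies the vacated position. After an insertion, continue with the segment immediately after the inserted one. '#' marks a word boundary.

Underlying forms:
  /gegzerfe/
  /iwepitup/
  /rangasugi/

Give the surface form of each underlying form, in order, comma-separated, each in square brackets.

[degzerfe], [iwebidup], [rangasudi]

/gegzerfe/:
  (1) Nasal Assimilation: no change — [gegzerfe]
  (2) Velar Palatalization: [gegzerfe] → [degzerfe]
  (3) Intervocalic Voicing: no change — [degzerfe]
/iwepitup/:
  (1) Nasal Assimilation: no change — [iwepitup]
  (2) Velar Palatalization: no change — [iwepitup]
  (3) Intervocalic Voicing: [iwepitup] → [iwebidup]
/rangasugi/:
  (1) Nasal Assimilation: no change — [rangasugi]
  (2) Velar Palatalization: [rangasugi] → [rangasudi]
  (3) Intervocalic Voicing: no change — [rangasudi]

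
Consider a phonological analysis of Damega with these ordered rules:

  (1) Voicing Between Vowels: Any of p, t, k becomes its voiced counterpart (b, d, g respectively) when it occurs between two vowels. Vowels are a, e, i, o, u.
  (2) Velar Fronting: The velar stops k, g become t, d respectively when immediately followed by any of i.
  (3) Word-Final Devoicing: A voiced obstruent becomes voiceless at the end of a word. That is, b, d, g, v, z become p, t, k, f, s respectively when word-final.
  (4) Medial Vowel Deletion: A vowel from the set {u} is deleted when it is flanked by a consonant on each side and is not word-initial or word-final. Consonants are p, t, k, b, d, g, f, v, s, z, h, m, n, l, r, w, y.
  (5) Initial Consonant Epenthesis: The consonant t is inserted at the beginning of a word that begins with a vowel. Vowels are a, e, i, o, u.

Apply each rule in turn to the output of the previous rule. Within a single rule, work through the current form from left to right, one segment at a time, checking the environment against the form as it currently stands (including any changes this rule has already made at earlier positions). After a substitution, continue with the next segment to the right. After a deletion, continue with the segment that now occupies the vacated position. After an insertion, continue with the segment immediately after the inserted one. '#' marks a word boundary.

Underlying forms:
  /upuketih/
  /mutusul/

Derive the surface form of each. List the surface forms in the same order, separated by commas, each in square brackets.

/upuketih/:
  (1) Voicing Between Vowels: [upuketih] → [ubugedih]
  (2) Velar Fronting: no change — [ubugedih]
  (3) Word-Final Devoicing: no change — [ubugedih]
  (4) Medial Vowel Deletion: [ubugedih] → [ubgedih]
  (5) Initial Consonant Epenthesis: [ubgedih] → [tubgedih]
/mutusul/:
  (1) Voicing Between Vowels: [mutusul] → [mudusul]
  (2) Velar Fronting: no change — [mudusul]
  (3) Word-Final Devoicing: no change — [mudusul]
  (4) Medial Vowel Deletion: [mudusul] → [mdsl]
  (5) Initial Consonant Epenthesis: no change — [mdsl]

[tubgedih], [mdsl]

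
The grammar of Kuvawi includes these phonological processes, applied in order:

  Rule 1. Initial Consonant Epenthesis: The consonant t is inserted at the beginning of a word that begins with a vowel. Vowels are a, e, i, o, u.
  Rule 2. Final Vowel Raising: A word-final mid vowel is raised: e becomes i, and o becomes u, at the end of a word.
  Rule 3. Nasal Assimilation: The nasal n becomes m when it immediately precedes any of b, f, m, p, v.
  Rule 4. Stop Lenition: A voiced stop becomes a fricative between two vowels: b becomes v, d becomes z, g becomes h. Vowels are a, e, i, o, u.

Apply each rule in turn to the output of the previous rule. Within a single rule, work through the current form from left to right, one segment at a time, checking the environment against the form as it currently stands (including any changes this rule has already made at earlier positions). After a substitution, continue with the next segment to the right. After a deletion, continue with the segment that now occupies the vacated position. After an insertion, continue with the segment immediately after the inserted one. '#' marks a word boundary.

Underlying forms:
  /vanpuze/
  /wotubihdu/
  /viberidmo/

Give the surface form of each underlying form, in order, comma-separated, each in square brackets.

/vanpuze/:
  Rule 1 Initial Consonant Epenthesis: no change — [vanpuze]
  Rule 2 Final Vowel Raising: [vanpuze] → [vanpuzi]
  Rule 3 Nasal Assimilation: [vanpuzi] → [vampuzi]
  Rule 4 Stop Lenition: no change — [vampuzi]
/wotubihdu/:
  Rule 1 Initial Consonant Epenthesis: no change — [wotubihdu]
  Rule 2 Final Vowel Raising: no change — [wotubihdu]
  Rule 3 Nasal Assimilation: no change — [wotubihdu]
  Rule 4 Stop Lenition: [wotubihdu] → [wotuvihdu]
/viberidmo/:
  Rule 1 Initial Consonant Epenthesis: no change — [viberidmo]
  Rule 2 Final Vowel Raising: [viberidmo] → [viberidmu]
  Rule 3 Nasal Assimilation: no change — [viberidmu]
  Rule 4 Stop Lenition: [viberidmu] → [viveridmu]

[vampuzi], [wotuvihdu], [viveridmu]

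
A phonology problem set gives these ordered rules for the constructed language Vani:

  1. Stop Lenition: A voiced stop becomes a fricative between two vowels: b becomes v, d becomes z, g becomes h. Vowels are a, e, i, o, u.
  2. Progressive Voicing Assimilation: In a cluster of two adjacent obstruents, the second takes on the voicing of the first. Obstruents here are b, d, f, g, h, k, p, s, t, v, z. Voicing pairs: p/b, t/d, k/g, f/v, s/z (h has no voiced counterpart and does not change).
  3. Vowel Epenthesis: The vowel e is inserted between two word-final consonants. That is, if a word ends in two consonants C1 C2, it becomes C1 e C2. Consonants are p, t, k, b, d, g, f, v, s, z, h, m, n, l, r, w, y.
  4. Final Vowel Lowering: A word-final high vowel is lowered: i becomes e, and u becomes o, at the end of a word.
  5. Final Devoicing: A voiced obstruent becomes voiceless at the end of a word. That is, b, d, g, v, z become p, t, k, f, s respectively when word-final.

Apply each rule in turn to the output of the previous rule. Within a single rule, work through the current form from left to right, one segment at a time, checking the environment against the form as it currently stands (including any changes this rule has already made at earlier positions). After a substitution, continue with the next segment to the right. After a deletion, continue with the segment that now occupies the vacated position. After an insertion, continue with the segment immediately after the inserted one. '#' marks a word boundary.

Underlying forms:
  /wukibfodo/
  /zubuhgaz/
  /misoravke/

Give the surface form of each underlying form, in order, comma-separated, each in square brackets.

[wukibvozo], [zuvuhkas], [misoravge]

/wukibfodo/:
  1 Stop Lenition: [wukibfodo] → [wukibfozo]
  2 Progressive Voicing Assimilation: [wukibfozo] → [wukibvozo]
  3 Vowel Epenthesis: no change — [wukibvozo]
  4 Final Vowel Lowering: no change — [wukibvozo]
  5 Final Devoicing: no change — [wukibvozo]
/zubuhgaz/:
  1 Stop Lenition: [zubuhgaz] → [zuvuhgaz]
  2 Progressive Voicing Assimilation: [zuvuhgaz] → [zuvuhkaz]
  3 Vowel Epenthesis: no change — [zuvuhkaz]
  4 Final Vowel Lowering: no change — [zuvuhkaz]
  5 Final Devoicing: [zuvuhkaz] → [zuvuhkas]
/misoravke/:
  1 Stop Lenition: no change — [misoravke]
  2 Progressive Voicing Assimilation: [misoravke] → [misoravge]
  3 Vowel Epenthesis: no change — [misoravge]
  4 Final Vowel Lowering: no change — [misoravge]
  5 Final Devoicing: no change — [misoravge]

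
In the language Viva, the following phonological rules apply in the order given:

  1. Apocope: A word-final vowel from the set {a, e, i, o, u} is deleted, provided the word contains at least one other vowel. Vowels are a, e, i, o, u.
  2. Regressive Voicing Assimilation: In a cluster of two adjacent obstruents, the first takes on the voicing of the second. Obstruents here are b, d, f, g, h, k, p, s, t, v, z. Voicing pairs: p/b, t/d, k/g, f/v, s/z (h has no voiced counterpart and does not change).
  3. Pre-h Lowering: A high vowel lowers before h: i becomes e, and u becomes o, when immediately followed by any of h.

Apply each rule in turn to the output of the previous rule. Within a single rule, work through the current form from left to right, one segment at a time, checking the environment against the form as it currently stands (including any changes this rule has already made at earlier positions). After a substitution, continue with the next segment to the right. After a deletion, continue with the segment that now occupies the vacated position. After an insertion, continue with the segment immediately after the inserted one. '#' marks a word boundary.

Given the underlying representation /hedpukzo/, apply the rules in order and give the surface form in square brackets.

[hetpugz]

1 Apocope: [hedpukzo] → [hedpukz]
2 Regressive Voicing Assimilation: [hedpukz] → [hetpugz]
3 Pre-h Lowering: no change — [hetpugz]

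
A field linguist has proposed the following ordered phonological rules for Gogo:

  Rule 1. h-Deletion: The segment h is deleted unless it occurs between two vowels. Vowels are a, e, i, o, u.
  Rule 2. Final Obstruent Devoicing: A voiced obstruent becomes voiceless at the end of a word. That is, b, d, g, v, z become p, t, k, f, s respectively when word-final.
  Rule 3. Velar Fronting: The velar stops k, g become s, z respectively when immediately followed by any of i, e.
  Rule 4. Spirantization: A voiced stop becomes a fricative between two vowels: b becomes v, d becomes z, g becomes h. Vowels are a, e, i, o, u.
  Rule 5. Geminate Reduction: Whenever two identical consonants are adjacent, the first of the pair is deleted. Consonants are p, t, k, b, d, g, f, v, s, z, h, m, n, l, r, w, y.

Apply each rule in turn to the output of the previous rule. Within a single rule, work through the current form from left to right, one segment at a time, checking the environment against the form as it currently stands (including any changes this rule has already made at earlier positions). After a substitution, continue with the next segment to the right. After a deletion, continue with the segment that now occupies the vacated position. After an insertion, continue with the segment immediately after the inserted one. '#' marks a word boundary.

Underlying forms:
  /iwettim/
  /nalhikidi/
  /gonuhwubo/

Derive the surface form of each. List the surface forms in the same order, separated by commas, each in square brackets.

[iwetim], [nalisizi], [gonuwuvo]

/iwettim/:
  Rule 1 h-Deletion: no change — [iwettim]
  Rule 2 Final Obstruent Devoicing: no change — [iwettim]
  Rule 3 Velar Fronting: no change — [iwettim]
  Rule 4 Spirantization: no change — [iwettim]
  Rule 5 Geminate Reduction: [iwettim] → [iwetim]
/nalhikidi/:
  Rule 1 h-Deletion: [nalhikidi] → [nalikidi]
  Rule 2 Final Obstruent Devoicing: no change — [nalikidi]
  Rule 3 Velar Fronting: [nalikidi] → [nalisidi]
  Rule 4 Spirantization: [nalisidi] → [nalisizi]
  Rule 5 Geminate Reduction: no change — [nalisizi]
/gonuhwubo/:
  Rule 1 h-Deletion: [gonuhwubo] → [gonuwubo]
  Rule 2 Final Obstruent Devoicing: no change — [gonuwubo]
  Rule 3 Velar Fronting: no change — [gonuwubo]
  Rule 4 Spirantization: [gonuwubo] → [gonuwuvo]
  Rule 5 Geminate Reduction: no change — [gonuwuvo]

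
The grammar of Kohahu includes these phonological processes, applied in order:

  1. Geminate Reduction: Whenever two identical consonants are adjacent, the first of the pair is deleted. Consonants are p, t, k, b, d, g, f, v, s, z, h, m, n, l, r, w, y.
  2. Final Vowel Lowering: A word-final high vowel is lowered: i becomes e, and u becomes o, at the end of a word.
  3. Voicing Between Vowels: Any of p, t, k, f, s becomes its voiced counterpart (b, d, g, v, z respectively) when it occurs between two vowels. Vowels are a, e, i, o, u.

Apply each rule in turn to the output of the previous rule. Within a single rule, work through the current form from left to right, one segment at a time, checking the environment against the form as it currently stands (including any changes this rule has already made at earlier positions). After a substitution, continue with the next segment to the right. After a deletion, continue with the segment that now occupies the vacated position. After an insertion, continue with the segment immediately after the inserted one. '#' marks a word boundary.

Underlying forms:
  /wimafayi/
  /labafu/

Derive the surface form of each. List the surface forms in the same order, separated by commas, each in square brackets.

[wimavaye], [labavo]

/wimafayi/:
  1 Geminate Reduction: no change — [wimafayi]
  2 Final Vowel Lowering: [wimafayi] → [wimafaye]
  3 Voicing Between Vowels: [wimafaye] → [wimavaye]
/labafu/:
  1 Geminate Reduction: no change — [labafu]
  2 Final Vowel Lowering: [labafu] → [labafo]
  3 Voicing Between Vowels: [labafo] → [labavo]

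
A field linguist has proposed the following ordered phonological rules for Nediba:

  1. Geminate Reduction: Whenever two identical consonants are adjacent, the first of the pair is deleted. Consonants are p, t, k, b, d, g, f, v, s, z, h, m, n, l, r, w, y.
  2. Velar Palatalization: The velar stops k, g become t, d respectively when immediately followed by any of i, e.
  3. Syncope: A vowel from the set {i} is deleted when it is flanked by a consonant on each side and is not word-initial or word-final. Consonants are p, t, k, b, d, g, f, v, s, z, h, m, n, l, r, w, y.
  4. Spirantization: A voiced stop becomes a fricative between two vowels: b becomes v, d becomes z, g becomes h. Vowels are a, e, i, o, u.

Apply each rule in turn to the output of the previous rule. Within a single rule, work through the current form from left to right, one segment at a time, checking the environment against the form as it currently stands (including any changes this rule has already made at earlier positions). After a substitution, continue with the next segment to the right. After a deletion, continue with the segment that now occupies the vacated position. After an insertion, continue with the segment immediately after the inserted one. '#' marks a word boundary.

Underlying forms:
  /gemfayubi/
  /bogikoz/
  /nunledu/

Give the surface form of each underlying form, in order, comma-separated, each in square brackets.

/gemfayubi/:
  1 Geminate Reduction: no change — [gemfayubi]
  2 Velar Palatalization: [gemfayubi] → [demfayubi]
  3 Syncope: no change — [demfayubi]
  4 Spirantization: [demfayubi] → [demfayuvi]
/bogikoz/:
  1 Geminate Reduction: no change — [bogikoz]
  2 Velar Palatalization: [bogikoz] → [bodikoz]
  3 Syncope: [bodikoz] → [bodkoz]
  4 Spirantization: no change — [bodkoz]
/nunledu/:
  1 Geminate Reduction: no change — [nunledu]
  2 Velar Palatalization: no change — [nunledu]
  3 Syncope: no change — [nunledu]
  4 Spirantization: [nunledu] → [nunlezu]

[demfayuvi], [bodkoz], [nunlezu]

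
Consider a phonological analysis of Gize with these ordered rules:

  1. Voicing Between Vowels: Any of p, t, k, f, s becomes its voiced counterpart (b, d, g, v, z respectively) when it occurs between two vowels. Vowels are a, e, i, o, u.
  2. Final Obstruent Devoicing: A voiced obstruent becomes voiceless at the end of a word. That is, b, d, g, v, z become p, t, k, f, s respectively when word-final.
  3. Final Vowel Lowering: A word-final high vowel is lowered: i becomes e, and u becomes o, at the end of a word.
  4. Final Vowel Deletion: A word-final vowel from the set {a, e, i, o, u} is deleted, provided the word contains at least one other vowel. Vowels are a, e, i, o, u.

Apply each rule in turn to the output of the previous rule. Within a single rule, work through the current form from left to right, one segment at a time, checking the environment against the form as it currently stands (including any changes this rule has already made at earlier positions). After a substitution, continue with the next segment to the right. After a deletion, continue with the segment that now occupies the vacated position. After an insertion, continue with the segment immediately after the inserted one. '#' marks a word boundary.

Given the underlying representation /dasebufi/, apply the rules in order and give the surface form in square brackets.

[dazebuv]

1 Voicing Between Vowels: [dasebufi] → [dazebuvi]
2 Final Obstruent Devoicing: no change — [dazebuvi]
3 Final Vowel Lowering: [dazebuvi] → [dazebuve]
4 Final Vowel Deletion: [dazebuve] → [dazebuv]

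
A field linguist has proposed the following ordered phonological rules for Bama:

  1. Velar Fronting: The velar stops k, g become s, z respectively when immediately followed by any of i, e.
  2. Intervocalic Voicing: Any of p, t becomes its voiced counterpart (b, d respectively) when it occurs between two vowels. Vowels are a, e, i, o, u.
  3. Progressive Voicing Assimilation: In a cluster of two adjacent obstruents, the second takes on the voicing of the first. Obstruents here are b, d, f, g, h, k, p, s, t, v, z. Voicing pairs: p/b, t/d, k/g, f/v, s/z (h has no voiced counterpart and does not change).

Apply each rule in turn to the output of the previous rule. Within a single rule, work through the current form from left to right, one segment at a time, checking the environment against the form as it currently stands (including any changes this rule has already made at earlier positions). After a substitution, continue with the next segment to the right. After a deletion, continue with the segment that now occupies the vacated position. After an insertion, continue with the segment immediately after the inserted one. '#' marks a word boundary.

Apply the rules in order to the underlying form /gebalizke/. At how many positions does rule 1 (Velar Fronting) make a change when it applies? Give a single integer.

1 Velar Fronting: [gebalizke] → [zebalizse]
2 Intervocalic Voicing: no change — [zebalizse]
3 Progressive Voicing Assimilation: [zebalizse] → [zebalizze]
Rule 1 changed 2 position(s).

2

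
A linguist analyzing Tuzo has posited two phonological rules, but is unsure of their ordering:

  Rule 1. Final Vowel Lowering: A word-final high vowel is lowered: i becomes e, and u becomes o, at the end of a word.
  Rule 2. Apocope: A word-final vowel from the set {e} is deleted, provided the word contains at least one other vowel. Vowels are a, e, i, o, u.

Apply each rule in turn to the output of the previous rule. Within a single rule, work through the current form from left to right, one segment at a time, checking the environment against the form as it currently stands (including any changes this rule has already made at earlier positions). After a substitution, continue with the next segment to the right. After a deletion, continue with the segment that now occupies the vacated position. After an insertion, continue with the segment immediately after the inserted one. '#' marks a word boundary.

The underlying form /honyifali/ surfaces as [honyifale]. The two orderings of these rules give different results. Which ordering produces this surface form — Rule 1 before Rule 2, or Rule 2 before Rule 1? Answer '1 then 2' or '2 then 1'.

2 then 1

Order 1 then 2:
  1 Final Vowel Lowering: [honyifali] → [honyifale]
  2 Apocope: [honyifale] → [honyifal]
  result: [honyifal]
Order 2 then 1:
  2 Apocope: no change — [honyifali]
  1 Final Vowel Lowering: [honyifali] → [honyifale]
  result: [honyifale]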